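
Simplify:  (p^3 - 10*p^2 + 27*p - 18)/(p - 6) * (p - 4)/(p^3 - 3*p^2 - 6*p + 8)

(p - 3)/(p + 2)

Factor: p^3 - 10*p^2 + 27*p - 18 = (p - 6)*(p - 3)*(p - 1);  p^3 - 3*p^2 - 6*p + 8 = (p - 1)*(p - 4)*(p + 2)
Cancel the common factors (p - 6), (p - 4), (p - 1).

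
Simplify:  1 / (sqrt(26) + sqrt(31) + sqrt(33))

(-sqrt(26598) + 12*sqrt(33) + 14*sqrt(31) + 19*sqrt(26))/1324

Group as (sqrt(26) + sqrt(33)) + sqrt(31); multiply by (sqrt(26) + sqrt(33)) - sqrt(31), then rationalise the remaining surd.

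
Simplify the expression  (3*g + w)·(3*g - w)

Product of conjugates: (P+Q)(P-Q) = P^2 - Q^2.

9*g² - w²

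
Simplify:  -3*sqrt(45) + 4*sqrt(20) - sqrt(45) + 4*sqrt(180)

20*sqrt(5)

3*sqrt(45) = 9*sqrt(5); 4*sqrt(20) = 8*sqrt(5); sqrt(45) = 3*sqrt(5); 4*sqrt(180) = 24*sqrt(5)
Combine: (-9 + 8 - 3 + 24)·sqrt(5) = 20*sqrt(5)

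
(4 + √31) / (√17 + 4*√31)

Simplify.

Multiply numerator and denominator by -√17 + 4*√31.
Denominator becomes 479; numerator becomes -√527 - 4*√17 + 16*√31 + 124.

(-√527 - 4*√17 + 16*√31 + 124)/479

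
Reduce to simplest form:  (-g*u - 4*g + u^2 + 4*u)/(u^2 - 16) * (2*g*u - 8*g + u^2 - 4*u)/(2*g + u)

-g + u

Factor: -g*u - 4*g + u^2 + 4*u = (-g + u)*(u + 4);  u^2 - 16 = (u + 4)*(u - 4);  2*g*u - 8*g + u^2 - 4*u = (u - 4)*(2*g + u)
Cancel the common factors (u - 4), (2*g + u), (u + 4).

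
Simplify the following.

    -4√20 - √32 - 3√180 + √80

4√20 = 8*√5; √32 = 4*√2; 3√180 = 18*√5; √80 = 4*√5

-22*√5 - 4*√2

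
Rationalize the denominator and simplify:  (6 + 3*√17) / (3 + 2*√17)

(3*√17 + 84)/59

Multiply numerator and denominator by -2*√17 + 3.
Denominator becomes -59; numerator becomes -84 - 3*√17.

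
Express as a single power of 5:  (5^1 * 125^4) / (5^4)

5^1 = 5^1; 125^4 = 5^12; 5^4 = 5^4
Combine exponents: 5^9

5^9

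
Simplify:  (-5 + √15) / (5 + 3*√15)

Multiply numerator and denominator by -3*√15 + 5.
Denominator becomes -110; numerator becomes -70 + 20*√15.

(-2*√15 + 7)/11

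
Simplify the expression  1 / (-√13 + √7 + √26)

Group as (√7 + √26) - √13; multiply by (√7 + √26) + √13, then rationalise the remaining surd.

(-10*√13 - 3*√26 + 16*√7 + 13*√14)/164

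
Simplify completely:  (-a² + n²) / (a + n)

Difference of squares: factor out (a + n).

-a + n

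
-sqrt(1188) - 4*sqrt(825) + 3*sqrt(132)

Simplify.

-20*sqrt(33)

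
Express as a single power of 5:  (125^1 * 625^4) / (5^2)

125^1 = 5^3; 625^4 = 5^16; 5^2 = 5^2
Combine exponents: 5^17

5^17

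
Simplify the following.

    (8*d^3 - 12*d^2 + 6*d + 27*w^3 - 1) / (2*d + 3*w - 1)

4*d^2 - 6*d*w - 4*d + 9*w^2 + 3*w + 1

Factor as (a+b)(a^2-ab+b^2) with a=(3*w), b=(2*d - 1).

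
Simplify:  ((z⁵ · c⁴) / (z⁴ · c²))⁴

Inside the bracket: z¹ · c²
Raise to the power 4: z⁴ · c⁸

c⁸*z⁴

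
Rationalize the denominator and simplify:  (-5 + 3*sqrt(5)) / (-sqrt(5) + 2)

-5 - sqrt(5)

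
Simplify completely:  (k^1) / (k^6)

Quotient: (k^-5)

k^(-5)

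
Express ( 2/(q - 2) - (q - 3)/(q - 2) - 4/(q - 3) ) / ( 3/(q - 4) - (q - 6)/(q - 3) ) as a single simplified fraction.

Numerator: 2/(q - 2) - (q - 3)/(q - 2) - 4/(q - 3) = (-q^2 + 4*q - 7)/(q^2 - 5*q + 6)
Denominator: 3/(q - 4) - (q - 6)/(q - 3) = (-q^2 + 13*q - 33)/(q^2 - 7*q + 12)
Divide: ((-q^2 + 4*q - 7)/(q^2 - 5*q + 6)) · ((q^2 - 7*q + 12)/(-q^2 + 13*q - 33)) = (q^3 - 8*q^2 + 23*q - 28)/(q^3 - 15*q^2 + 59*q - 66)

(q^3 - 8*q^2 + 23*q - 28)/(q^3 - 15*q^2 + 59*q - 66)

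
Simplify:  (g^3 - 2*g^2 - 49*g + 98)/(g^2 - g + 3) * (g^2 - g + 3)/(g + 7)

g^2 - 9*g + 14

Factor: g^3 - 2*g^2 - 49*g + 98 = (g + 7)*(g - 7)*(g - 2)
Cancel the common factors (g^2 - g + 3), (g + 7).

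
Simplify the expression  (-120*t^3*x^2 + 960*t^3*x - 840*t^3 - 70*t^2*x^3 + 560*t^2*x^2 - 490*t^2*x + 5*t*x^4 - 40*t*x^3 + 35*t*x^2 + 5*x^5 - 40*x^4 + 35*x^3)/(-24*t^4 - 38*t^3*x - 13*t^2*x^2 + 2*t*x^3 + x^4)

Factor: -120*t^3*x^2 + 960*t^3*x - 840*t^3 - 70*t^2*x^3 + 560*t^2*x^2 - 490*t^2*x + 5*t*x^4 - 40*t*x^3 + 35*t*x^2 + 5*x^5 - 40*x^4 + 35*x^3 = 5*(2*t + x)*(-4*t + x)*(3*t + x)*(x - 7)*(x - 1);  -24*t^4 - 38*t^3*x - 13*t^2*x^2 + 2*t*x^3 + x^4 = (-4*t + x)*(3*t + x)*(t + x)*(2*t + x)
Cancel the common factors (3*t + x), (2*t + x), (-4*t + x).

(5*x^2 - 40*x + 35)/(t + x)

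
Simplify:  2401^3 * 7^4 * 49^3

7^22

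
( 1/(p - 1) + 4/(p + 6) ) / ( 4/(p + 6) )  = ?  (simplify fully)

(5*p + 2)/(4*p - 4)

Numerator: 1/(p - 1) + 4/(p + 6) = (5*p + 2)/(p² + 5*p - 6)
Denominator: 4/(p + 6) = 4/(p + 6)
Divide: ((5*p + 2)/(p² + 5*p - 6)) · (p/4 + 3/2) = (5*p + 2)/(4*p - 4)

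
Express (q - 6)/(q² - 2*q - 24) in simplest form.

1/(q + 4)

Factor: q² - 2*q - 24 = (q + 4)·(q - 6)
Cancel the common factor (q - 6).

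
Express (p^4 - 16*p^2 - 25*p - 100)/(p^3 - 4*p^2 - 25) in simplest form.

p + 4

Factor: p^4 - 16*p^2 - 25*p - 100 = (p + 4)*(p^2 + p + 5)*(p - 5);  p^3 - 4*p^2 - 25 = (p^2 + p + 5)*(p - 5)
Cancel the common factors (p^2 + p + 5), (p - 5).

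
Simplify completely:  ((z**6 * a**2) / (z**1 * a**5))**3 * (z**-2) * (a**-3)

Inside the bracket: z**5 * (a**-3)
Raise to the power 3: z**15 * (a**-9)
Multiply by (z**-2) * (a**-3): add exponents.

z**13/a**12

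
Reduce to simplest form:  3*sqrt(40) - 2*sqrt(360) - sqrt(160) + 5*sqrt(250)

3*sqrt(40) = 6*sqrt(10); 2*sqrt(360) = 12*sqrt(10); sqrt(160) = 4*sqrt(10); 5*sqrt(250) = 25*sqrt(10)
Combine: (6 - 12 - 4 + 25)·sqrt(10) = 15*sqrt(10)

15*sqrt(10)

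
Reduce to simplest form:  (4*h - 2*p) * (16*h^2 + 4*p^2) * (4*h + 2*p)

Pair the conjugate factors: ((4*h)+(2*p))((4*h)-(2*p)) = 16*h^2 - 4*p^2, then repeat with the next factor.

256*h^4 - 16*p^4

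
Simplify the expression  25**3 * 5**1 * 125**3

25**3 = 5**6; 5**1 = 5**1; 125**3 = 5**9
Combine exponents: 5**16

5**16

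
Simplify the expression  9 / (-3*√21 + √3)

Multiply numerator and denominator by √3 + 3*√21.
Denominator becomes -186; numerator becomes 9*√3 + 27*√21.

(-9*√21 - 3*√3)/62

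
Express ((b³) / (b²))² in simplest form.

b²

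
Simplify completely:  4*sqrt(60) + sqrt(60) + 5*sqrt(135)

25*sqrt(15)

4*sqrt(60) = 8*sqrt(15); sqrt(60) = 2*sqrt(15); 5*sqrt(135) = 15*sqrt(15)
Combine: (8 + 2 + 15)·sqrt(15) = 25*sqrt(15)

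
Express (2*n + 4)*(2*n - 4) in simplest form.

4*n**2 - 16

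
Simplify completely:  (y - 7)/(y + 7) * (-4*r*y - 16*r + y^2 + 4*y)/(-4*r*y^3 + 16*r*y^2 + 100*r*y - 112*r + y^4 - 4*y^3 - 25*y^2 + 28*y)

Factor: -4*r*y - 16*r + y^2 + 4*y = (y + 4)*(-4*r + y);  -4*r*y^3 + 16*r*y^2 + 100*r*y - 112*r + y^4 - 4*y^3 - 25*y^2 + 28*y = (y - 1)*(-4*r + y)*(y - 7)*(y + 4)
Cancel the common factors (y + 4), (y - 7), (-4*r + y).

1/(y^2 + 6*y - 7)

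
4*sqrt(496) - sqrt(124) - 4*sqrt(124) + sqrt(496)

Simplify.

10*sqrt(31)

4*sqrt(496) = 16*sqrt(31); sqrt(124) = 2*sqrt(31); 4*sqrt(124) = 8*sqrt(31); sqrt(496) = 4*sqrt(31)
Combine: (16 - 2 - 8 + 4)·sqrt(31) = 10*sqrt(31)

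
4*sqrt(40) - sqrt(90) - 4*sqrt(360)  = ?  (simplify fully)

-19*sqrt(10)

4*sqrt(40) = 8*sqrt(10); sqrt(90) = 3*sqrt(10); 4*sqrt(360) = 24*sqrt(10)
Combine: (8 - 3 - 24)·sqrt(10) = -19*sqrt(10)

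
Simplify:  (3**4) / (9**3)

3**(-2)

3**4 = 3**4; 9**3 = 3**6
Combine exponents: 3**(-2)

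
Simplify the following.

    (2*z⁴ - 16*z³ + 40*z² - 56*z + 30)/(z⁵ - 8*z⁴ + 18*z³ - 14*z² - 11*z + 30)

(2*z - 2)/(z² - z - 2)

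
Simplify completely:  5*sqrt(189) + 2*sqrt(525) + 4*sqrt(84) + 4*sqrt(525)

53*sqrt(21)

5*sqrt(189) = 15*sqrt(21); 2*sqrt(525) = 10*sqrt(21); 4*sqrt(84) = 8*sqrt(21); 4*sqrt(525) = 20*sqrt(21)
Combine: (15 + 10 + 8 + 20)·sqrt(21) = 53*sqrt(21)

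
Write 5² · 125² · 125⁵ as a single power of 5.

5² = 5^2; 125² = 5^6; 125⁵ = 5^15
Combine exponents: 5^23

5^23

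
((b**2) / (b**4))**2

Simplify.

b**(-4)

Inside the bracket: (b**-2)
Raise to the power 2: (b**-4)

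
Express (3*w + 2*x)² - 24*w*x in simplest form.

(3*w - 2*x)²

Expanding gives 9*w² - 12*w*x + 4*x², a perfect square.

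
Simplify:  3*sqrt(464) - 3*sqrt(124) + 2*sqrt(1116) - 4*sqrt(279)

-6*sqrt(31) + 12*sqrt(29)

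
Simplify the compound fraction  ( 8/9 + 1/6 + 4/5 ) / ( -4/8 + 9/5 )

167/117

Numerator: 8/9 + 1/6 + 4/5 = 167/90
Denominator: -4/8 + 9/5 = 13/10
Divide: (167/90) · (10/13) = 167/117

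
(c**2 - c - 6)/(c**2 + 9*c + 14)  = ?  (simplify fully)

Factor: c**2 - c - 6 = (c - 3)*(c + 2);  c**2 + 9*c + 14 = (c + 7)*(c + 2)
Cancel the common factor (c + 2).

(c - 3)/(c + 7)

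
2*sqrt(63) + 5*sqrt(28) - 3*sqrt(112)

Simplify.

4*sqrt(7)

2*sqrt(63) = 6*sqrt(7); 5*sqrt(28) = 10*sqrt(7); 3*sqrt(112) = 12*sqrt(7)
Combine: (6 + 10 - 12)·sqrt(7) = 4*sqrt(7)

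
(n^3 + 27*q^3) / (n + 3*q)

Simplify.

n^3 + (3*q)^3 = (n + 3*q)(n^2 - 3*n*q + 9*q^2).

n^2 - 3*n*q + 9*q^2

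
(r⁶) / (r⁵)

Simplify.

Quotient: r¹

r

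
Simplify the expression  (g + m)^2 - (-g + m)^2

Only the odd-power cross terms survive.

4*g*m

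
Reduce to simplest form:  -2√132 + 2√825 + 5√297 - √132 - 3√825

4*√33

2√132 = 4*√33; 2√825 = 10*√33; 5√297 = 15*√33; √132 = 2*√33; 3√825 = 15*√33
Combine: (-4 + 10 + 15 - 2 - 15)·√33 = 4*√33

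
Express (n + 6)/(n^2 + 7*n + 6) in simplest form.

1/(n + 1)

Factor: n^2 + 7*n + 6 = (n + 6)*(n + 1)
Cancel the common factor (n + 6).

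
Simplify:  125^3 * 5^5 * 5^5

5^19

125^3 = 5^9; 5^5 = 5^5; 5^5 = 5^5
Combine exponents: 5^19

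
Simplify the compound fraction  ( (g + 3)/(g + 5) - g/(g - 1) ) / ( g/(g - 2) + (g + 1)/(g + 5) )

Numerator: (g + 3)/(g + 5) - g/(g - 1) = (-3*g - 3)/(g**2 + 4*g - 5)
Denominator: g/(g - 2) + (g + 1)/(g + 5) = (2*g**2 + 4*g - 2)/(g**2 + 3*g - 10)
Divide: ((-3*g - 3)/(g**2 + 4*g - 5)) · ((g**2 + 3*g - 10)/(2*g**2 + 4*g - 2)) = (-3*g**2 + 3*g + 6)/(2*g**3 + 2*g**2 - 6*g + 2)

(-3*g**2 + 3*g + 6)/(2*g**3 + 2*g**2 - 6*g + 2)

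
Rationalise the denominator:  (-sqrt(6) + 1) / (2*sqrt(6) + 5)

-7*sqrt(6) + 17

Multiply numerator and denominator by -2*sqrt(6) + 5.
Denominator becomes 1; numerator becomes -7*sqrt(6) + 17.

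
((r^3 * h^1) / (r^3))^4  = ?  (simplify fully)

Inside the bracket: h^1
Raise to the power 4: h^4

h^4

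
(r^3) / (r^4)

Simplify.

Quotient: (r^-1)

1/r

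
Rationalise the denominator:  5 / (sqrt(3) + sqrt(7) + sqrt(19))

Group as (sqrt(7) + sqrt(19)) + sqrt(3); multiply by (sqrt(7) + sqrt(19)) - sqrt(3), then rationalise the remaining surd.

(-10*sqrt(399) - 45*sqrt(19) + 75*sqrt(7) + 115*sqrt(3))/3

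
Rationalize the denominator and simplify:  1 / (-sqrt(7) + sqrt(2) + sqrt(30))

(-35*sqrt(2) - 4*sqrt(105) + 25*sqrt(7) + 21*sqrt(30))/385

Group as (sqrt(2) + sqrt(30)) - sqrt(7); multiply by (sqrt(2) + sqrt(30)) + sqrt(7), then rationalise the remaining surd.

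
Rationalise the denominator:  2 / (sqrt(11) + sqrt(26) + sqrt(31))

Group as (sqrt(26) + sqrt(31)) + sqrt(11); multiply by (sqrt(26) + sqrt(31)) - sqrt(11), then rationalise the remaining surd.

(-sqrt(8866) + 3*sqrt(31) + 8*sqrt(26) + 23*sqrt(11))/277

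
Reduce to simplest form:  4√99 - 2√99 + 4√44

4√99 = 12*√11; 2√99 = 6*√11; 4√44 = 8*√11
Combine: (12 - 6 + 8)·√11 = 14*√11

14*√11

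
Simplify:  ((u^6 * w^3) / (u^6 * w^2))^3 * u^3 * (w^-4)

u^3/w

Inside the bracket: w^1
Raise to the power 3: w^3
Multiply by u^3 * (w^-4): add exponents.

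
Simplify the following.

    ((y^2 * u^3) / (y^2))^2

Inside the bracket: u^3
Raise to the power 2: u^6

u^6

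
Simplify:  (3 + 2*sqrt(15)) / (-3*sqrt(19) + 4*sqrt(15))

Multiply numerator and denominator by 3*sqrt(19) + 4*sqrt(15).
Denominator becomes 69; numerator becomes 9*sqrt(19) + 12*sqrt(15) + 6*sqrt(285) + 120.

(3*sqrt(19) + 4*sqrt(15) + 2*sqrt(285) + 40)/23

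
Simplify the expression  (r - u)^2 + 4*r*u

After expansion: r^2 + 2*r*u + u^2 — a perfect-square trinomial.

(r + u)^2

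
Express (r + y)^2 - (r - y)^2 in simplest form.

Only the odd-power cross terms survive.

4*r*y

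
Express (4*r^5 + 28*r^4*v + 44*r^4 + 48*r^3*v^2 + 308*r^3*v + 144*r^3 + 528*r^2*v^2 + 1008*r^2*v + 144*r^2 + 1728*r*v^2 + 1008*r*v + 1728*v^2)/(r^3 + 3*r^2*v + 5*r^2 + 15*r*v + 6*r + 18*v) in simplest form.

Factor: 4*r^5 + 28*r^4*v + 44*r^4 + 48*r^3*v^2 + 308*r^3*v + 144*r^3 + 528*r^2*v^2 + 1008*r^2*v + 144*r^2 + 1728*r*v^2 + 1008*r*v + 1728*v^2 = 4*(r + 6)*(r + 3*v)*(r + 3)*(r + 2)*(r + 4*v);  r^3 + 3*r^2*v + 5*r^2 + 15*r*v + 6*r + 18*v = (r + 3)*(r + 2)*(r + 3*v)
Cancel the common factors (r + 2), (r + 3), (r + 3*v).

4*r^2 + 16*r*v + 24*r + 96*v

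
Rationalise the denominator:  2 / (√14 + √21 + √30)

(-168*√5 + 10*√30 + 46*√21 + 74*√14)/1151

Group as (√14 + √30) + √21; multiply by (√14 + √30) - √21, then rationalise the remaining surd.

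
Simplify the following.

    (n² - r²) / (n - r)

n + r

Factor n^2 - r^2 and cancel (n - r).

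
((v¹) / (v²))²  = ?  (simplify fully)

v^(-2)

Inside the bracket: (v^-1)
Raise to the power 2: (v^-2)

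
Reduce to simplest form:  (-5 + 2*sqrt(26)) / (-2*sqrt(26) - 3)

(-119 + 16*sqrt(26))/95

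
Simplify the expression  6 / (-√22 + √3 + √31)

(-6*√22 - 3*√31 + 25*√3 + √2046)/19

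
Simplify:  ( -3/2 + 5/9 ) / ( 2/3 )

Numerator: -3/2 + 5/9 = -17/18
Denominator: 2/3 = 2/3
Divide: (-17/18) · (3/2) = -17/12

-17/12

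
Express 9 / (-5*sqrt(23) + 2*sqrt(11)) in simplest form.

(-5*sqrt(23) - 2*sqrt(11))/59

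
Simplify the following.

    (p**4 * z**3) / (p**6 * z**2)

z/p**2

Quotient: (p**-2) * z**1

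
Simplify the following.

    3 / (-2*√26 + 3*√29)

Multiply numerator and denominator by 2*√26 + 3*√29.
Denominator becomes 157; numerator becomes 6*√26 + 9*√29.

(6*√26 + 9*√29)/157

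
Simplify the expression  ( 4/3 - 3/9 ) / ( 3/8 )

Numerator: 4/3 - 3/9 = 1
Denominator: 3/8 = 3/8
Divide: (1) · (8/3) = 8/3

8/3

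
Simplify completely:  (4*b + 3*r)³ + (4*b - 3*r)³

128*b³ + 216*b*r²

Only the even-power cross terms survive.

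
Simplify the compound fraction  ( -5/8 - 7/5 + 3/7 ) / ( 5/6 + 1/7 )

Numerator: -5/8 - 7/5 + 3/7 = -447/280
Denominator: 5/6 + 1/7 = 41/42
Divide: (-447/280) · (42/41) = -1341/820

-1341/820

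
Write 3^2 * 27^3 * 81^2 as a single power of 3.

3^19

3^2 = 3^2; 27^3 = 3^9; 81^2 = 3^8
Combine exponents: 3^19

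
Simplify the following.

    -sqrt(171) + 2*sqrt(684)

9*sqrt(19)

sqrt(171) = 3*sqrt(19); 2*sqrt(684) = 12*sqrt(19)
Combine: (-3 + 12)·sqrt(19) = 9*sqrt(19)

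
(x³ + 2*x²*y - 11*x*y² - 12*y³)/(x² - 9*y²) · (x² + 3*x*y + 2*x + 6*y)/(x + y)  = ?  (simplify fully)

Factor: x³ + 2*x²*y - 11*x*y² - 12*y³ = (x + 4*y)·(x + y)·(x - 3*y);  x² - 9*y² = (x - 3*y)·(x + 3*y);  x² + 3*x*y + 2*x + 6*y = (x + 3*y)·(x + 2)
Cancel the common factors (x - 3*y), (x + y), (x + 3*y).

x² + 4*x*y + 2*x + 8*y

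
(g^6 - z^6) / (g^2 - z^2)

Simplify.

Factor g^6 - z^6 and cancel (g^2 - z^2).

g^4 + g^2*z^2 + z^4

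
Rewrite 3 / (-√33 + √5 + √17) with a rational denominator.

Group as (√5 + √17) - √33; multiply by (√5 + √17) + √33, then rationalise the remaining surd.

(11*√33 + 21*√17 + 45*√5 + 2*√2805)/73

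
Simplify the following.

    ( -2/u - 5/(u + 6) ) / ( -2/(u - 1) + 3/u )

Numerator: -2/u - 5/(u + 6) = (-7*u - 12)/(u² + 6*u)
Denominator: -2/(u - 1) + 3/u = (u - 3)/(u² - u)
Divide: ((-7*u - 12)/(u² + 6*u)) · ((u² - u)/(u - 3)) = (-7*u² - 5*u + 12)/(u² + 3*u - 18)

(-7*u² - 5*u + 12)/(u² + 3*u - 18)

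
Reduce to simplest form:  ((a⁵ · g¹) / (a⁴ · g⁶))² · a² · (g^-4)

a⁴/g^14

Inside the bracket: a¹ · (g^-5)
Raise to the power 2: a² · (g^-10)
Multiply by a² · (g^-4): add exponents.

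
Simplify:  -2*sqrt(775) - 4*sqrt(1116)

-34*sqrt(31)

2*sqrt(775) = 10*sqrt(31); 4*sqrt(1116) = 24*sqrt(31)
Combine: (-10 - 24)·sqrt(31) = -34*sqrt(31)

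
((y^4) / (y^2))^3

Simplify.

y^6

Inside the bracket: y^2
Raise to the power 3: y^6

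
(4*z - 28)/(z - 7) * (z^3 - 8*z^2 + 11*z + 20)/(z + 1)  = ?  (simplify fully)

Factor: 4*z - 28 = 4*(z - 7);  z^3 - 8*z^2 + 11*z + 20 = (z - 4)*(z - 5)*(z + 1)
Cancel the common factors (z + 1), (z - 7).

4*z^2 - 36*z + 80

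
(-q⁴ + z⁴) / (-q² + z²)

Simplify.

q² + z²

Difference of fourth powers: factor out (-q² + z²).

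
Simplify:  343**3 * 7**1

7**10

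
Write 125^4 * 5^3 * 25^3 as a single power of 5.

5^21

125^4 = 5^12; 5^3 = 5^3; 25^3 = 5^6
Combine exponents: 5^21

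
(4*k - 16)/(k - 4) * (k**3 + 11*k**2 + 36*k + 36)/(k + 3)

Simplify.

4*k**2 + 32*k + 48

Factor: 4*k - 16 = 4*(k - 4);  k**3 + 11*k**2 + 36*k + 36 = (k + 2)*(k + 3)*(k + 6)
Cancel the common factors (k + 3), (k - 4).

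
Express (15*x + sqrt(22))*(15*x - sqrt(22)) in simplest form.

225*x^2 - 22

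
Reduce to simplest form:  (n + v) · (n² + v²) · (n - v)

n⁴ - v⁴

Pair the conjugate factors: (n+v)(n-v) = n² - v², then repeat with the next factor.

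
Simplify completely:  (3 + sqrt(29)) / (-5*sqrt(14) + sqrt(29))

(-5*sqrt(406) - 15*sqrt(14) - 29 - 3*sqrt(29))/321

Multiply numerator and denominator by sqrt(29) + 5*sqrt(14).
Denominator becomes -321; numerator becomes 3*sqrt(29) + 29 + 15*sqrt(14) + 5*sqrt(406).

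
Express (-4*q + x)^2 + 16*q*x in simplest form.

(4*q + x)^2

Expand the square and combine the 16*q*x term.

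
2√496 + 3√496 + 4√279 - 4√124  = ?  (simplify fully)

2√496 = 8*√31; 3√496 = 12*√31; 4√279 = 12*√31; 4√124 = 8*√31
Combine: (8 + 12 + 12 - 8)·√31 = 24*√31

24*√31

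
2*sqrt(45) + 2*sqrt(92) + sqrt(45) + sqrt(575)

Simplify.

2*sqrt(45) = 6*sqrt(5); 2*sqrt(92) = 4*sqrt(23); sqrt(45) = 3*sqrt(5); sqrt(575) = 5*sqrt(23)

9*sqrt(5) + 9*sqrt(23)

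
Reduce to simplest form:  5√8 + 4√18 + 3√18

5√8 = 10*√2; 4√18 = 12*√2; 3√18 = 9*√2
Combine: (10 + 12 + 9)·√2 = 31*√2

31*√2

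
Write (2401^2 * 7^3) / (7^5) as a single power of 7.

2401^2 = 7^8; 7^3 = 7^3; 7^5 = 7^5
Combine exponents: 7^6

7^6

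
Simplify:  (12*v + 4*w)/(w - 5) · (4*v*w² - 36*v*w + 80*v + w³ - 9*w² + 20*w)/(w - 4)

48*v² + 28*v*w + 4*w²

Factor: 12*v + 4*w = 4·(3*v + w);  4*v*w² - 36*v*w + 80*v + w³ - 9*w² + 20*w = (w - 5)·(4*v + w)·(w - 4)
Cancel the common factors (w - 5), (w - 4).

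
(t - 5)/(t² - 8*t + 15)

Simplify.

1/(t - 3)

Factor: t² - 8*t + 15 = (t - 5)·(t - 3)
Cancel the common factor (t - 5).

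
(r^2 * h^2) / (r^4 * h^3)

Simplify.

Quotient: (r^-2) * (h^-1)

1/(h*r^2)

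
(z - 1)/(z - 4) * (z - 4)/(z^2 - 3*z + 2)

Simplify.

Factor: z^2 - 3*z + 2 = (z - 1)*(z - 2)
Cancel the common factors (z - 1), (z - 4).

1/(z - 2)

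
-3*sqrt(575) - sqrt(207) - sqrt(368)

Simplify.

-22*sqrt(23)

3*sqrt(575) = 15*sqrt(23); sqrt(207) = 3*sqrt(23); sqrt(368) = 4*sqrt(23)
Combine: (-15 - 3 - 4)·sqrt(23) = -22*sqrt(23)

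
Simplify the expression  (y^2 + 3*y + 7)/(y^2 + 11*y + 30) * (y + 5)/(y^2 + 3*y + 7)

1/(y + 6)

Factor: y^2 + 11*y + 30 = (y + 5)*(y + 6)
Cancel the common factors (y^2 + 3*y + 7), (y + 5).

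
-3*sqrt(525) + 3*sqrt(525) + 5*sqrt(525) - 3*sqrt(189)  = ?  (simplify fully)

3*sqrt(525) = 15*sqrt(21); 3*sqrt(525) = 15*sqrt(21); 5*sqrt(525) = 25*sqrt(21); 3*sqrt(189) = 9*sqrt(21)
Combine: (-15 + 15 + 25 - 9)·sqrt(21) = 16*sqrt(21)

16*sqrt(21)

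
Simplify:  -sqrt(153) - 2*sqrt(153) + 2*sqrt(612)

sqrt(153) = 3*sqrt(17); 2*sqrt(153) = 6*sqrt(17); 2*sqrt(612) = 12*sqrt(17)
Combine: (-3 - 6 + 12)·sqrt(17) = 3*sqrt(17)

3*sqrt(17)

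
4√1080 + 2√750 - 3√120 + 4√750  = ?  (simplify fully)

48*√30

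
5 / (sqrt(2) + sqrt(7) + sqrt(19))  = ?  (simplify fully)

Group as (sqrt(7) + sqrt(19)) + sqrt(2); multiply by (sqrt(7) + sqrt(19)) - sqrt(2), then rationalise the remaining surd.

(-35*sqrt(7) - 60*sqrt(2) + 5*sqrt(266) + 25*sqrt(19))/22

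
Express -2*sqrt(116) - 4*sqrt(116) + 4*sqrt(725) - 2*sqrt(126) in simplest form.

2*sqrt(116) = 4*sqrt(29); 4*sqrt(116) = 8*sqrt(29); 4*sqrt(725) = 20*sqrt(29); 2*sqrt(126) = 6*sqrt(14)

-6*sqrt(14) + 8*sqrt(29)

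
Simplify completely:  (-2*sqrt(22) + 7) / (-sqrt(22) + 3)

(-sqrt(22) + 23)/13

Multiply numerator and denominator by 3 + sqrt(22).
Denominator becomes -13; numerator becomes -23 + sqrt(22).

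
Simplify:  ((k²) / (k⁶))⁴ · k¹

k^(-15)

Inside the bracket: (k^-4)
Raise to the power 4: (k^-16)
Multiply by k¹: add exponents.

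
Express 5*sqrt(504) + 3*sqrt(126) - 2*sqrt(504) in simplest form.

5*sqrt(504) = 30*sqrt(14); 3*sqrt(126) = 9*sqrt(14); 2*sqrt(504) = 12*sqrt(14)
Combine: (30 + 9 - 12)·sqrt(14) = 27*sqrt(14)

27*sqrt(14)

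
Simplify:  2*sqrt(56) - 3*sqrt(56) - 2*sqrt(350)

-12*sqrt(14)

2*sqrt(56) = 4*sqrt(14); 3*sqrt(56) = 6*sqrt(14); 2*sqrt(350) = 10*sqrt(14)
Combine: (4 - 6 - 10)·sqrt(14) = -12*sqrt(14)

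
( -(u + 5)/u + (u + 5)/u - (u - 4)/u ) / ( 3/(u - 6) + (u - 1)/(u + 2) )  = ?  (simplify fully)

Numerator: -(u + 5)/u + (u + 5)/u - (u - 4)/u = (-u + 4)/u
Denominator: 3/(u - 6) + (u - 1)/(u + 2) = (u² - 4*u + 12)/(u² - 4*u - 12)
Divide: ((-u + 4)/u) · ((u² - 4*u - 12)/(u² - 4*u + 12)) = (-u³ + 8*u² - 4*u - 48)/(u³ - 4*u² + 12*u)

(-u³ + 8*u² - 4*u - 48)/(u³ - 4*u² + 12*u)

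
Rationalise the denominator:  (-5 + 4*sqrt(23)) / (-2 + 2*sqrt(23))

Multiply numerator and denominator by -2*sqrt(23) - 2.
Denominator becomes -88; numerator becomes -174 + 2*sqrt(23).

(-sqrt(23) + 87)/44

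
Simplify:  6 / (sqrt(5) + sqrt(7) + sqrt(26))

Group as (sqrt(7) + sqrt(26)) + sqrt(5); multiply by (sqrt(7) + sqrt(26)) - sqrt(5), then rationalise the remaining surd.

(-36*sqrt(7) - 42*sqrt(5) + 3*sqrt(910) + 21*sqrt(26))/14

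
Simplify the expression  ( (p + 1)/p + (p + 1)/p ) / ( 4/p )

p/2 + 1/2

Numerator: (p + 1)/p + (p + 1)/p = (2*p + 2)/p
Denominator: 4/p = 4/p
Divide: ((2*p + 2)/p) · (p/4) = p/2 + 1/2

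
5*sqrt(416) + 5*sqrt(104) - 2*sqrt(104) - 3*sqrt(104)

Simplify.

5*sqrt(416) = 20*sqrt(26); 5*sqrt(104) = 10*sqrt(26); 2*sqrt(104) = 4*sqrt(26); 3*sqrt(104) = 6*sqrt(26)
Combine: (20 + 10 - 4 - 6)·sqrt(26) = 20*sqrt(26)

20*sqrt(26)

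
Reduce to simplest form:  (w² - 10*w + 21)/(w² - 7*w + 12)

Factor: w² - 10*w + 21 = (w - 7)·(w - 3);  w² - 7*w + 12 = (w - 4)·(w - 3)
Cancel the common factor (w - 3).

(w - 7)/(w - 4)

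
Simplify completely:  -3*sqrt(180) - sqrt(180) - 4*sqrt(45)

-36*sqrt(5)

3*sqrt(180) = 18*sqrt(5); sqrt(180) = 6*sqrt(5); 4*sqrt(45) = 12*sqrt(5)
Combine: (-18 - 6 - 12)·sqrt(5) = -36*sqrt(5)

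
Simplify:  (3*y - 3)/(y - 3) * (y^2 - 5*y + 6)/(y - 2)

3*y - 3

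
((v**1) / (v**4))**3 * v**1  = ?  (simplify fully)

v**(-8)

Inside the bracket: (v**-3)
Raise to the power 3: (v**-9)
Multiply by v**1: add exponents.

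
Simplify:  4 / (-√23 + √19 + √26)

(-22*√23 + 16*√26 + 30*√19 + 2*√11362)/373

Group as (√19 + √26) - √23; multiply by (√19 + √26) + √23, then rationalise the remaining surd.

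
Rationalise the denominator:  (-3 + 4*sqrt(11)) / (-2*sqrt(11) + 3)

(-79 - 6*sqrt(11))/35

Multiply numerator and denominator by 3 + 2*sqrt(11).
Denominator becomes -35; numerator becomes 6*sqrt(11) + 79.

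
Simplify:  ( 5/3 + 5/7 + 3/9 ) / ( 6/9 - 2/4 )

Numerator: 5/3 + 5/7 + 3/9 = 19/7
Denominator: 6/9 - 2/4 = 1/6
Divide: (19/7) · (6) = 114/7

114/7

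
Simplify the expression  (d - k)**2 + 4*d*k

Expanding gives d**2 + 2*d*k + k**2, a perfect square.

(d + k)**2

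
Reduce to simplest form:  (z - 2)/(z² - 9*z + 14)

1/(z - 7)

Factor: z² - 9*z + 14 = (z - 2)·(z - 7)
Cancel the common factor (z - 2).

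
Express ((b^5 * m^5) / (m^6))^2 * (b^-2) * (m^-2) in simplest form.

b^8/m^4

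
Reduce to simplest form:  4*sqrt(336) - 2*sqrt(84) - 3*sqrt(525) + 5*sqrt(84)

7*sqrt(21)

4*sqrt(336) = 16*sqrt(21); 2*sqrt(84) = 4*sqrt(21); 3*sqrt(525) = 15*sqrt(21); 5*sqrt(84) = 10*sqrt(21)
Combine: (16 - 4 - 15 + 10)·sqrt(21) = 7*sqrt(21)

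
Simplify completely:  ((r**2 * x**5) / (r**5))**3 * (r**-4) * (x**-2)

Inside the bracket: (r**-3) * x**5
Raise to the power 3: (r**-9) * x**15
Multiply by (r**-4) * (x**-2): add exponents.

x**13/r**13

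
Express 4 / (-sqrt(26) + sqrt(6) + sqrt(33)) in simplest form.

Group as (sqrt(6) + sqrt(33)) - sqrt(26); multiply by (sqrt(6) + sqrt(33)) + sqrt(26), then rationalise the remaining surd.

(-52*sqrt(26) - 4*sqrt(33) + 212*sqrt(6) + 48*sqrt(143))/623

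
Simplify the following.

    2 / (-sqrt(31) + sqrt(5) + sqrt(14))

Group as (sqrt(5) + sqrt(14)) - sqrt(31); multiply by (sqrt(5) + sqrt(14)) + sqrt(31), then rationalise the remaining surd.

(6*sqrt(31) + 11*sqrt(14) + 20*sqrt(5) + sqrt(2170))/34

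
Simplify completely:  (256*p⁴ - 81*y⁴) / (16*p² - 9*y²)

16*p² + 9*y²

Difference of fourth powers: factor out (16*p² - 9*y²).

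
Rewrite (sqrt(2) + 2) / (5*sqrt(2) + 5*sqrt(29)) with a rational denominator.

Multiply numerator and denominator by -5*sqrt(29) + 5*sqrt(2).
Denominator becomes -675; numerator becomes -10*sqrt(29) - 5*sqrt(58) + 10 + 10*sqrt(2).

(-2*sqrt(2) - 2 + sqrt(58) + 2*sqrt(29))/135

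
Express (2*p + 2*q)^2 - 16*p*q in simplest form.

After expansion: 4*p^2 - 8*p*q + 4*q^2 — a perfect-square trinomial.

4*(p - q)^2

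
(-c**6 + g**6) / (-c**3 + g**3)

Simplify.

c**3 + g**3

Difference of sixth powers: factor out (-c**3 + g**3).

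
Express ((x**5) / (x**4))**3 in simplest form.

Inside the bracket: x**1
Raise to the power 3: x**3

x**3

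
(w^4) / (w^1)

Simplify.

w^3

Quotient: w^3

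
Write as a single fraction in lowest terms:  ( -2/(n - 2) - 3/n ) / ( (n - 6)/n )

Numerator: -2/(n - 2) - 3/n = (-5*n + 6)/(n^2 - 2*n)
Denominator: (n - 6)/n = (n - 6)/n
Divide: ((-5*n + 6)/(n^2 - 2*n)) · (n/(n - 6)) = (-5*n + 6)/(n^2 - 8*n + 12)

(-5*n + 6)/(n^2 - 8*n + 12)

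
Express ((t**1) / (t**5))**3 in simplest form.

t**(-12)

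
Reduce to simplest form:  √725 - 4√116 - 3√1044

-21*√29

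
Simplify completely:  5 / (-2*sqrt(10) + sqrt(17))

Multiply numerator and denominator by sqrt(17) + 2*sqrt(10).
Denominator becomes -23; numerator becomes 5*sqrt(17) + 10*sqrt(10).

(-10*sqrt(10) - 5*sqrt(17))/23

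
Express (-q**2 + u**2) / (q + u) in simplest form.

Difference of squares: factor out (q + u).

-q + u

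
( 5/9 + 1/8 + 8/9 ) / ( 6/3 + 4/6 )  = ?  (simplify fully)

113/192

Numerator: 5/9 + 1/8 + 8/9 = 113/72
Denominator: 6/3 + 4/6 = 8/3
Divide: (113/72) · (3/8) = 113/192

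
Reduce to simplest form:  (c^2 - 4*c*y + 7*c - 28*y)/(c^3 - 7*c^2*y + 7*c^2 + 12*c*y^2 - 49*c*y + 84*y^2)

-1/(-c + 3*y)

Factor: c^2 - 4*c*y + 7*c - 28*y = (c - 4*y)*(c + 7);  c^3 - 7*c^2*y + 7*c^2 + 12*c*y^2 - 49*c*y + 84*y^2 = (c - 4*y)*(c + 7)*(c - 3*y)
Cancel the common factors (c + 7), (c - 4*y).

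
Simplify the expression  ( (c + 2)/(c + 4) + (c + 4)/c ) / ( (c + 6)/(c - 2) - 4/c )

(2*c³ + 6*c² - 4*c - 32)/(c³ + 6*c² + 16*c + 32)

Numerator: (c + 2)/(c + 4) + (c + 4)/c = (2*c² + 10*c + 16)/(c² + 4*c)
Denominator: (c + 6)/(c - 2) - 4/c = (c² + 2*c + 8)/(c² - 2*c)
Divide: ((2*c² + 10*c + 16)/(c² + 4*c)) · ((c² - 2*c)/(c² + 2*c + 8)) = (2*c³ + 6*c² - 4*c - 32)/(c³ + 6*c² + 16*c + 32)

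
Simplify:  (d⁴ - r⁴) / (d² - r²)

d² + r²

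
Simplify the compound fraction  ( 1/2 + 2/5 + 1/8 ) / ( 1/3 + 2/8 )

Numerator: 1/2 + 2/5 + 1/8 = 41/40
Denominator: 1/3 + 2/8 = 7/12
Divide: (41/40) · (12/7) = 123/70

123/70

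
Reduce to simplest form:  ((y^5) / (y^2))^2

y^6

Inside the bracket: y^3
Raise to the power 2: y^6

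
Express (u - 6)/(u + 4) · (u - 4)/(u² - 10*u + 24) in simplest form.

Factor: u² - 10*u + 24 = (u - 6)·(u - 4)
Cancel the common factors (u - 4), (u - 6).

1/(u + 4)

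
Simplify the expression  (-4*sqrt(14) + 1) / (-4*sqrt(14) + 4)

(3*sqrt(14) + 55)/52

Multiply numerator and denominator by 4 + 4*sqrt(14).
Denominator becomes -208; numerator becomes -220 - 12*sqrt(14).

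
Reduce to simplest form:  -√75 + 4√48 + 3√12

17*√3

√75 = 5*√3; 4√48 = 16*√3; 3√12 = 6*√3
Combine: (-5 + 16 + 6)·√3 = 17*√3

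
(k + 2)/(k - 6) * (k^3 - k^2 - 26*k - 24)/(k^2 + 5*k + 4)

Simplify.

Factor: k^3 - k^2 - 26*k - 24 = (k + 4)*(k - 6)*(k + 1);  k^2 + 5*k + 4 = (k + 1)*(k + 4)
Cancel the common factors (k - 6), (k + 4), (k + 1).

k + 2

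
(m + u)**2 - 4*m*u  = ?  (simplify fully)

(m - u)**2

Expand the square and combine the 4*m*u term.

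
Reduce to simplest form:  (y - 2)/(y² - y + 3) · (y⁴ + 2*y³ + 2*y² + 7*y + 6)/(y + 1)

Factor: y⁴ + 2*y³ + 2*y² + 7*y + 6 = (y² - y + 3)·(y + 2)·(y + 1)
Cancel the common factors (y² - y + 3), (y + 1).

y² - 4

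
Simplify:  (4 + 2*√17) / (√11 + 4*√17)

(-2*√187 - 4*√11 + 16*√17 + 136)/261

Multiply numerator and denominator by -√11 + 4*√17.
Denominator becomes 261; numerator becomes -2*√187 - 4*√11 + 16*√17 + 136.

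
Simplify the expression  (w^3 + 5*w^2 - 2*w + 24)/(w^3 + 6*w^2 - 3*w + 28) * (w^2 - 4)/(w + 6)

Factor: w^3 + 5*w^2 - 2*w + 24 = (w^2 - w + 4)*(w + 6);  w^3 + 6*w^2 - 3*w + 28 = (w^2 - w + 4)*(w + 7);  w^2 - 4 = (w + 2)*(w - 2)
Cancel the common factors (w^2 - w + 4), (w + 6).

(w^2 - 4)/(w + 7)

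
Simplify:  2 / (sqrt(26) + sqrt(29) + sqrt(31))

(-sqrt(23374) + 12*sqrt(31) + 14*sqrt(29) + 17*sqrt(26))/610

Group as (sqrt(26) + sqrt(29)) + sqrt(31); multiply by (sqrt(26) + sqrt(29)) - sqrt(31), then rationalise the remaining surd.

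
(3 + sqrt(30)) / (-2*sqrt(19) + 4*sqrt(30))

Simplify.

Multiply numerator and denominator by 2*sqrt(19) + 4*sqrt(30).
Denominator becomes 404; numerator becomes 6*sqrt(19) + 2*sqrt(570) + 12*sqrt(30) + 120.

(3*sqrt(19) + sqrt(570) + 6*sqrt(30) + 60)/202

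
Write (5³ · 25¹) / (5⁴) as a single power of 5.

5^1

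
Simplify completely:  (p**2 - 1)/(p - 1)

Factor: p**2 - 1 = (p - 1)*(p + 1)
Cancel the common factor (p - 1).

p + 1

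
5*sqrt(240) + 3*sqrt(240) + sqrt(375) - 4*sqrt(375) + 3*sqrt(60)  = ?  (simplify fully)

5*sqrt(240) = 20*sqrt(15); 3*sqrt(240) = 12*sqrt(15); sqrt(375) = 5*sqrt(15); 4*sqrt(375) = 20*sqrt(15); 3*sqrt(60) = 6*sqrt(15)
Combine: (20 + 12 + 5 - 20 + 6)·sqrt(15) = 23*sqrt(15)

23*sqrt(15)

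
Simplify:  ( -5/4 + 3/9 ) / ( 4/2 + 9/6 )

Numerator: -5/4 + 3/9 = -11/12
Denominator: 4/2 + 9/6 = 7/2
Divide: (-11/12) · (2/7) = -11/42

-11/42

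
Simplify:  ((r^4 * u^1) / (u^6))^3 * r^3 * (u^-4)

r^15/u^19

Inside the bracket: r^4 * (u^-5)
Raise to the power 3: r^12 * (u^-15)
Multiply by r^3 * (u^-4): add exponents.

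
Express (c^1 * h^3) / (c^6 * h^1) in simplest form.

Quotient: (c^-5) * h^2

h^2/c^5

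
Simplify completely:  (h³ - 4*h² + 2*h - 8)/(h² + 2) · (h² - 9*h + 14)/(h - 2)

Factor: h³ - 4*h² + 2*h - 8 = (h - 4)·(h² + 2);  h² - 9*h + 14 = (h - 2)·(h - 7)
Cancel the common factors (h² + 2), (h - 2).

h² - 11*h + 28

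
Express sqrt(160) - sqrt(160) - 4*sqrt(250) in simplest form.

-20*sqrt(10)

sqrt(160) = 4*sqrt(10); sqrt(160) = 4*sqrt(10); 4*sqrt(250) = 20*sqrt(10)
Combine: (4 - 4 - 20)·sqrt(10) = -20*sqrt(10)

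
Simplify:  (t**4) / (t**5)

Quotient: (t**-1)

1/t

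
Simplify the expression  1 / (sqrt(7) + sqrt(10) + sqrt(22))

(-4*sqrt(385) - 5*sqrt(22) + 19*sqrt(10) + 25*sqrt(7))/255

Group as (sqrt(7) + sqrt(10)) + sqrt(22); multiply by (sqrt(7) + sqrt(10)) - sqrt(22), then rationalise the remaining surd.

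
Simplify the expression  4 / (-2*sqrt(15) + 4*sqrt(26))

Multiply numerator and denominator by 2*sqrt(15) + 4*sqrt(26).
Denominator becomes 356; numerator becomes 8*sqrt(15) + 16*sqrt(26).

(2*sqrt(15) + 4*sqrt(26))/89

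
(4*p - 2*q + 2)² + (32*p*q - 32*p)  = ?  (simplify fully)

4*(2*p + q - 1)²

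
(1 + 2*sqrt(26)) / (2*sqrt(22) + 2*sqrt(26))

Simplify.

(-4*sqrt(143) - sqrt(22) + sqrt(26) + 52)/8

Multiply numerator and denominator by -2*sqrt(22) + 2*sqrt(26).
Denominator becomes 16; numerator becomes -8*sqrt(143) - 2*sqrt(22) + 2*sqrt(26) + 104.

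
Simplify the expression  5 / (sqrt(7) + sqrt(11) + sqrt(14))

Group as (sqrt(7) + sqrt(11)) + sqrt(14); multiply by (sqrt(7) + sqrt(11)) - sqrt(14), then rationalise the remaining surd.

(-35*sqrt(22) + 10*sqrt(14) + 25*sqrt(11) + 45*sqrt(7))/146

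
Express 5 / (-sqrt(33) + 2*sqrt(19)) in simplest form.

(5*sqrt(33) + 10*sqrt(19))/43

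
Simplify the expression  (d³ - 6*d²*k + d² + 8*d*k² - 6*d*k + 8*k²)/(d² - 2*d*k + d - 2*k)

d - 4*k

Factor: d³ - 6*d²*k + d² + 8*d*k² - 6*d*k + 8*k² = (d - 4*k)·(d + 1)·(d - 2*k);  d² - 2*d*k + d - 2*k = (d + 1)·(d - 2*k)
Cancel the common factors (d + 1), (d - 2*k).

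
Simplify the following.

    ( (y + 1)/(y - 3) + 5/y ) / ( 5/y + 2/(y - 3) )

Numerator: (y + 1)/(y - 3) + 5/y = (y^2 + 6*y - 15)/(y^2 - 3*y)
Denominator: 5/y + 2/(y - 3) = (7*y - 15)/(y^2 - 3*y)
Divide: ((y^2 + 6*y - 15)/(y^2 - 3*y)) · ((y^2 - 3*y)/(7*y - 15)) = (y^2 + 6*y - 15)/(7*y - 15)

(y^2 + 6*y - 15)/(7*y - 15)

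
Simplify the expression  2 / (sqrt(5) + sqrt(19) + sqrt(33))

Group as (sqrt(5) + sqrt(33)) + sqrt(19); multiply by (sqrt(5) + sqrt(33)) - sqrt(19), then rationalise the remaining surd.

(-4*sqrt(3135) - 18*sqrt(33) + 38*sqrt(19) + 94*sqrt(5))/299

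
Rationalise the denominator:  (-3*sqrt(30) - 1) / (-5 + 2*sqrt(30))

(-185 - 17*sqrt(30))/95

Multiply numerator and denominator by -2*sqrt(30) - 5.
Denominator becomes -95; numerator becomes 17*sqrt(30) + 185.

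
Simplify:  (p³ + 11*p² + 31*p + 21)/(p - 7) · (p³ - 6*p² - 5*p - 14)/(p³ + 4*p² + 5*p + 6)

p² + 8*p + 7

Factor: p³ + 11*p² + 31*p + 21 = (p + 7)·(p + 3)·(p + 1);  p³ - 6*p² - 5*p - 14 = (p - 7)·(p² + p + 2);  p³ + 4*p² + 5*p + 6 = (p² + p + 2)·(p + 3)
Cancel the common factors (p² + p + 2), (p + 3), (p - 7).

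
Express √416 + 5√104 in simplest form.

14*√26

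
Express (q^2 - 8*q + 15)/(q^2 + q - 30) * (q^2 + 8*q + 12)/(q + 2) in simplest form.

Factor: q^2 - 8*q + 15 = (q - 3)*(q - 5);  q^2 + q - 30 = (q + 6)*(q - 5);  q^2 + 8*q + 12 = (q + 6)*(q + 2)
Cancel the common factors (q + 2), (q + 6), (q - 5).

q - 3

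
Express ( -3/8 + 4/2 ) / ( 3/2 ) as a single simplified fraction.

13/12

Numerator: -3/8 + 4/2 = 13/8
Denominator: 3/2 = 3/2
Divide: (13/8) · (2/3) = 13/12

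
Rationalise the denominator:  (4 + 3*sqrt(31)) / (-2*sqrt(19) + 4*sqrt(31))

(4*sqrt(19) + 8*sqrt(31) + 3*sqrt(589) + 186)/210

Multiply numerator and denominator by 2*sqrt(19) + 4*sqrt(31).
Denominator becomes 420; numerator becomes 8*sqrt(19) + 16*sqrt(31) + 6*sqrt(589) + 372.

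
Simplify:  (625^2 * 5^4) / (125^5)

625^2 = 5^8; 5^4 = 5^4; 125^5 = 5^15
Combine exponents: 5^(-3)

5^(-3)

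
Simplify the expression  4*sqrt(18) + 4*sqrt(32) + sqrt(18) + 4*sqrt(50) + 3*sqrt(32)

4*sqrt(18) = 12*sqrt(2); 4*sqrt(32) = 16*sqrt(2); sqrt(18) = 3*sqrt(2); 4*sqrt(50) = 20*sqrt(2); 3*sqrt(32) = 12*sqrt(2)
Combine: (12 + 16 + 3 + 20 + 12)·sqrt(2) = 63*sqrt(2)

63*sqrt(2)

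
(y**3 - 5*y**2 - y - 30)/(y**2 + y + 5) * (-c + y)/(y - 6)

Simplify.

-c + y

Factor: y**3 - 5*y**2 - y - 30 = (y - 6)*(y**2 + y + 5)
Cancel the common factors (y**2 + y + 5), (y - 6).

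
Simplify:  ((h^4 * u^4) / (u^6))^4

h^16/u^8

Inside the bracket: h^4 * (u^-2)
Raise to the power 4: h^16 * (u^-8)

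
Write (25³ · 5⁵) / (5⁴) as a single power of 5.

5^7

25³ = 5^6; 5⁵ = 5^5; 5⁴ = 5^4
Combine exponents: 5^7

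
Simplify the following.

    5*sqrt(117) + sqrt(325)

5*sqrt(117) = 15*sqrt(13); sqrt(325) = 5*sqrt(13)
Combine: (15 + 5)·sqrt(13) = 20*sqrt(13)

20*sqrt(13)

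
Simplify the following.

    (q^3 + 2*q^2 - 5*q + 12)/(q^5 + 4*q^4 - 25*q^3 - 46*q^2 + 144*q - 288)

1/(q^2 + 2*q - 24)

Factor: q^3 + 2*q^2 - 5*q + 12 = (q + 4)*(q^2 - 2*q + 3);  q^5 + 4*q^4 - 25*q^3 - 46*q^2 + 144*q - 288 = (q + 4)*(q + 6)*(q^2 - 2*q + 3)*(q - 4)
Cancel the common factors (q^2 - 2*q + 3), (q + 4).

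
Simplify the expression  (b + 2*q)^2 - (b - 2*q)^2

Only the odd-power cross terms survive.

8*b*q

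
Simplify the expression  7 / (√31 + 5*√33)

(-7*√31 + 35*√33)/794

Multiply numerator and denominator by -√31 + 5*√33.
Denominator becomes 794; numerator becomes -7*√31 + 35*√33.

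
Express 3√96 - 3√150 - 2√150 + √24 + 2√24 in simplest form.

3√96 = 12*√6; 3√150 = 15*√6; 2√150 = 10*√6; √24 = 2*√6; 2√24 = 4*√6
Combine: (12 - 15 - 10 + 2 + 4)·√6 = -7*√6

-7*√6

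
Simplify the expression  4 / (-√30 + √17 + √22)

Group as (√17 + √22) - √30; multiply by (√17 + √22) + √30, then rationalise the remaining surd.

(-36*√30 + 100*√22 + 140*√17 + 16*√2805)/1415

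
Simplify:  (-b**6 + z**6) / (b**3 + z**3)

Factor z**6 - b**6 and cancel (b**3 + z**3).

-b**3 + z**3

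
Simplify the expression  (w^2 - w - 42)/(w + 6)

w - 7

Factor: w^2 - w - 42 = (w - 7)*(w + 6)
Cancel the common factor (w + 6).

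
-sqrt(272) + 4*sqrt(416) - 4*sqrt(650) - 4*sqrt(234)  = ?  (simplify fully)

sqrt(272) = 4*sqrt(17); 4*sqrt(416) = 16*sqrt(26); 4*sqrt(650) = 20*sqrt(26); 4*sqrt(234) = 12*sqrt(26)

-16*sqrt(26) - 4*sqrt(17)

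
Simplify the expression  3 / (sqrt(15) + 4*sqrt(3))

(-sqrt(15) + 4*sqrt(3))/11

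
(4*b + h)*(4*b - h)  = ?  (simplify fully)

16*b**2 - h**2

Difference of squares with P = 4*b, Q = h.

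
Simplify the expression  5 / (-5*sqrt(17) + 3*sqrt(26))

(-25*sqrt(17) - 15*sqrt(26))/191

Multiply numerator and denominator by 3*sqrt(26) + 5*sqrt(17).
Denominator becomes -191; numerator becomes 15*sqrt(26) + 25*sqrt(17).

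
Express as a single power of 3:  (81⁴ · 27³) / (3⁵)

3^20

81⁴ = 3^16; 27³ = 3^9; 3⁵ = 3^5
Combine exponents: 3^20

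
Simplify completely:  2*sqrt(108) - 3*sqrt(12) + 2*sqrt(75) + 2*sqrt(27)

2*sqrt(108) = 12*sqrt(3); 3*sqrt(12) = 6*sqrt(3); 2*sqrt(75) = 10*sqrt(3); 2*sqrt(27) = 6*sqrt(3)
Combine: (12 - 6 + 10 + 6)·sqrt(3) = 22*sqrt(3)

22*sqrt(3)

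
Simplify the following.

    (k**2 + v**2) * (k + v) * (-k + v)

(v+k)(v-k) = -k**2 + v**2; continue pairing.

-k**4 + v**4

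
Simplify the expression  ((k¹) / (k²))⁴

k^(-4)

Inside the bracket: (k^-1)
Raise to the power 4: (k^-4)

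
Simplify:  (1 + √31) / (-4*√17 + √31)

(-4*√527 - 31 - 4*√17 - √31)/241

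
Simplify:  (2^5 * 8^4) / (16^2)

2^9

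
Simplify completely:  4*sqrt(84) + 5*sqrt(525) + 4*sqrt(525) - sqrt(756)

47*sqrt(21)

4*sqrt(84) = 8*sqrt(21); 5*sqrt(525) = 25*sqrt(21); 4*sqrt(525) = 20*sqrt(21); sqrt(756) = 6*sqrt(21)
Combine: (8 + 25 + 20 - 6)·sqrt(21) = 47*sqrt(21)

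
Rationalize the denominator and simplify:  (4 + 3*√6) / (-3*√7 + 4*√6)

(12*√7 + 16*√6 + 9*√42 + 72)/33

Multiply numerator and denominator by 3*√7 + 4*√6.
Denominator becomes 33; numerator becomes 12*√7 + 16*√6 + 9*√42 + 72.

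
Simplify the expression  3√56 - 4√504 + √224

-14*√14

3√56 = 6*√14; 4√504 = 24*√14; √224 = 4*√14
Combine: (6 - 24 + 4)·√14 = -14*√14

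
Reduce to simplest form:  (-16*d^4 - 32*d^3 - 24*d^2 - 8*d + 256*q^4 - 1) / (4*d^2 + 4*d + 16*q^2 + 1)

-4*d^2 - 4*d + 16*q^2 - 1

-16*d^4 - 32*d^3 - 24*d^2 - 8*d + 256*q^4 - 1 factors as (-2*d + 4*q - 1)*(2*d + 4*q + 1)*(4*d^2 + 4*d + 16*q^2 + 1).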